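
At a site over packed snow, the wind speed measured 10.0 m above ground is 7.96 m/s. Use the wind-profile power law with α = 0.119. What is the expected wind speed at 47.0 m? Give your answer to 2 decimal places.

9.57 m/s

Power-law profile: V₂ = V₁ · (z₂/z₁)^α
V₂ = 7.96 × (47.0/10.0)^0.119 = 7.96 × (4.7000)^0.119
    = 7.96 × 1.2022 = 9.5696 m/s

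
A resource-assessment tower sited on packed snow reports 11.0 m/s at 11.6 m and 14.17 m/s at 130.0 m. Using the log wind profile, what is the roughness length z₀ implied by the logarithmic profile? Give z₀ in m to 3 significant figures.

z₀ ≈ 0.00265 m

Log law: V(z) ∝ ln(z/z₀). With r = V₁/V₂ = 11.0/14.17 = 0.77629,
r · ln(z₂/z₀) = ln(z₁/z₀) ⇒ ln z₀ = (ln z₁ − r·ln z₂)/(1 − r)
ln z₀ = (2.45101 − 0.77629×4.86753) / 0.22371 = -5.9344
z₀ = exp(-5.9344) = 0.002647 m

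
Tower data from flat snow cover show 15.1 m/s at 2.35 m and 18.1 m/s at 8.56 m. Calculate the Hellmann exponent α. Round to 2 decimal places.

Power law: V₂/V₁ = (z₂/z₁)^α ⇒ α = ln(V₂/V₁) / ln(z₂/z₁)
α = ln(18.1/15.1) / ln(8.56/2.35) = ln(1.1987) / ln(3.6426)
  = 0.18122 / 1.29268 = 0.14019

α ≈ 0.14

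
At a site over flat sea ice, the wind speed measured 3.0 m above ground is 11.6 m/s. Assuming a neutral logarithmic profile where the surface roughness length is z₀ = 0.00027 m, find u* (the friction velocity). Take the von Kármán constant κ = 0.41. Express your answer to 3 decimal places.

u* ≈ 0.511 m/s

Log law: V(z) = (u*/κ) · ln(z/z₀) ⇒ u* = κ · V / ln(z/z₀)
u* = 0.41 × 11.6 / ln(3.0/0.00027) = 0.41 × 11.6 / 9.3157
   = 4.7560 / 9.3157 = 0.5105 m/s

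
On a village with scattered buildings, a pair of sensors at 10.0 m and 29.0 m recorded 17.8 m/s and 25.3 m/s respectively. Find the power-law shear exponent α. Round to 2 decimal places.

Power law: V₂/V₁ = (z₂/z₁)^α ⇒ α = ln(V₂/V₁) / ln(z₂/z₁)
α = ln(25.3/17.8) / ln(29.0/10.0) = ln(1.4213) / ln(2.9000)
  = 0.35161 / 1.06471 = 0.33024

α ≈ 0.33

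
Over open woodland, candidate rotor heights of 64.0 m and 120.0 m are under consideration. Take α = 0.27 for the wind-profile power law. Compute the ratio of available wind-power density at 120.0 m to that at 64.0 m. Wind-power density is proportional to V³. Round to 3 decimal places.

Speed ratio: V_B/V_A = (z_B/z_A)^α = (120.0/64.0)^0.27 = (1.8750)^0.27 = 1.18498
Power-density ratio: P_B/P_A = (V_B/V_A)³ = (1.18498)³ = 1.66391

1.664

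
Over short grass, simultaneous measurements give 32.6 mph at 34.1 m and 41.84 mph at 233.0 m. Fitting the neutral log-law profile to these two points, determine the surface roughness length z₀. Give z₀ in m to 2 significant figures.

Log law: V(z) ∝ ln(z/z₀). With r = V₁/V₂ = 32.6/41.84 = 0.77916,
r · ln(z₂/z₀) = ln(z₁/z₀) ⇒ ln z₀ = (ln z₁ − r·ln z₂)/(1 − r)
ln z₀ = (3.52930 − 0.77916×5.45104) / 0.22084 = -3.2509
z₀ = exp(-3.2509) = 0.03874 m

z₀ ≈ 0.039 m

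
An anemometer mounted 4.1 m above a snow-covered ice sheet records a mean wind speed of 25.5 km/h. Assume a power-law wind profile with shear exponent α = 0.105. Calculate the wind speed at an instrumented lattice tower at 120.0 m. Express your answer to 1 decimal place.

Power-law profile: V₂ = V₁ · (z₂/z₁)^α
V₂ = 25.5 × (120.0/4.1)^0.105 = 25.5 × (29.2683)^0.105
    = 25.5 × 1.4255 = 36.3506 km/h

36.4 km/h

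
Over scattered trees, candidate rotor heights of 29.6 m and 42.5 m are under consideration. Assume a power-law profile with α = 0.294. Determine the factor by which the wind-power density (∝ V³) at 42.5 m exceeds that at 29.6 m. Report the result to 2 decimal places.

1.38

Speed ratio: V_B/V_A = (z_B/z_A)^α = (42.5/29.6)^0.294 = (1.4358)^0.294 = 1.11221
Power-density ratio: P_B/P_A = (V_B/V_A)³ = (1.11221)³ = 1.37581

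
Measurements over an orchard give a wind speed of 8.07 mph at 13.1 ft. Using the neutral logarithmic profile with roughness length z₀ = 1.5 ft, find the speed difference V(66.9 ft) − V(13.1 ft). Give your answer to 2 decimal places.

6.07 mph

Log law: V₂ = V₁ · ln(z₂/z₀)/ln(z₁/z₀) = 8.07 × 3.7977/2.1671 = 14.1420 mph
ΔV = 14.1420 − 8.07 = 6.0720 mph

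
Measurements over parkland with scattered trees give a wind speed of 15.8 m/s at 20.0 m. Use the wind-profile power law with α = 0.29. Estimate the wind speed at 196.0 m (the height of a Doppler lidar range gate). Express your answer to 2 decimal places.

30.63 m/s

Power-law profile: V₂ = V₁ · (z₂/z₁)^α
V₂ = 15.8 × (196.0/20.0)^0.29 = 15.8 × (9.8000)^0.29
    = 15.8 × 1.9385 = 30.6276 m/s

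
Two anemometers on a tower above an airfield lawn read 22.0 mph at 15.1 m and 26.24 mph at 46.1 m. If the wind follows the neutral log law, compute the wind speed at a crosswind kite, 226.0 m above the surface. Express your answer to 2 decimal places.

Log law: V ∝ ln(z/z₀). From the pair, with r = V₁/V₂ = 0.83841,
ln z₀ = (ln z₁ − r·ln z₂)/(1 − r) = (2.7147 − 0.83841×3.8308)/0.16159 = -3.0765 → z₀ = 0.04612 m
V₃ = V₁ · ln(z₃/z₀)/ln(z₁/z₀) = 22.0 × 8.4970/5.7912 = 32.2792 mph

32.28 mph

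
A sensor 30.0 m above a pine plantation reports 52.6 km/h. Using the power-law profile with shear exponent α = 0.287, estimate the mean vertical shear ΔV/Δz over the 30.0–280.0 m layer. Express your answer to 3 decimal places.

0.189 km/h/m

Power law: V₂ = V₁ · (z₂/z₁)^α = 52.6 × (9.3333)^0.287 = 99.8588 km/h
ΔV/Δz = (99.8588 − 52.6)/(280.0 − 30.0) = 47.2588/250.0000 = 0.18904 km/h/m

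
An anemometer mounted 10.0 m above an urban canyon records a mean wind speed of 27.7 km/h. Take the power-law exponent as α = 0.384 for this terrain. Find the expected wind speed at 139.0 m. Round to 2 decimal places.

Power-law profile: V₂ = V₁ · (z₂/z₁)^α
V₂ = 27.7 × (139.0/10.0)^0.384 = 27.7 × (13.9000)^0.384
    = 27.7 × 2.7474 = 76.1022 km/h

76.10 km/h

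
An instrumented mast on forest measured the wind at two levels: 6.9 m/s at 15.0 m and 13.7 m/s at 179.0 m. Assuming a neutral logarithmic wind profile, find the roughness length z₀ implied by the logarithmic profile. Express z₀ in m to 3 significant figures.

Log law: V(z) ∝ ln(z/z₀). With r = V₁/V₂ = 6.9/13.7 = 0.50365,
r · ln(z₂/z₀) = ln(z₁/z₀) ⇒ ln z₀ = (ln z₁ − r·ln z₂)/(1 − r)
ln z₀ = (2.70805 − 0.50365×5.18739) / 0.49635 = 0.1923
z₀ = exp(0.1923) = 1.212 m

z₀ ≈ 1.21 m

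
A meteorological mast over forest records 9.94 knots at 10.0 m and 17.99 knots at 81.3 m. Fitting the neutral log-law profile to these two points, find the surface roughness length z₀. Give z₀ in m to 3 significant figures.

z₀ ≈ 0.752 m

Log law: V(z) ∝ ln(z/z₀). With r = V₁/V₂ = 9.94/17.99 = 0.55253,
r · ln(z₂/z₀) = ln(z₁/z₀) ⇒ ln z₀ = (ln z₁ − r·ln z₂)/(1 − r)
ln z₀ = (2.30259 − 0.55253×4.39815) / 0.44747 = -0.2850
z₀ = exp(-0.2850) = 0.7520 m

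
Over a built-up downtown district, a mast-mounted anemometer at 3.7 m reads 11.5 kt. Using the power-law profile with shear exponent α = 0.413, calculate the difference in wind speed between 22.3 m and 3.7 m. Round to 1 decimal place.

Power law: V₂ = V₁ · (z₂/z₁)^α = 11.5 × (6.0270)^0.413 = 24.1480 kt
ΔV = 24.1480 − 11.5 = 12.6480 kt

12.6 kt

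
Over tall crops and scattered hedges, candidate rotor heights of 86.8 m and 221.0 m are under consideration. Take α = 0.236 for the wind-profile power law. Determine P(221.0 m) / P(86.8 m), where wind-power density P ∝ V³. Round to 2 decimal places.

Speed ratio: V_B/V_A = (z_B/z_A)^α = (221.0/86.8)^0.236 = (2.5461)^0.236 = 1.24677
Power-density ratio: P_B/P_A = (V_B/V_A)³ = (1.24677)³ = 1.93802

1.94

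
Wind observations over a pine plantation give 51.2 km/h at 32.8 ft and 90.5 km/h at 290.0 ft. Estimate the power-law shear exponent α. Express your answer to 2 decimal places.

α ≈ 0.26

Power law: V₂/V₁ = (z₂/z₁)^α ⇒ α = ln(V₂/V₁) / ln(z₂/z₁)
α = ln(90.5/51.2) / ln(290.0/32.8) = ln(1.7676) / ln(8.8415)
  = 0.56961 / 2.17945 = 0.26135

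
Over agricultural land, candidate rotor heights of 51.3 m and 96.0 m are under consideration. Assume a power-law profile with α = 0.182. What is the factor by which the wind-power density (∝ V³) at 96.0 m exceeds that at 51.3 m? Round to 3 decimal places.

1.408

Speed ratio: V_B/V_A = (z_B/z_A)^α = (96.0/51.3)^0.182 = (1.8713)^0.182 = 1.12081
Power-density ratio: P_B/P_A = (V_B/V_A)³ = (1.12081)³ = 1.40798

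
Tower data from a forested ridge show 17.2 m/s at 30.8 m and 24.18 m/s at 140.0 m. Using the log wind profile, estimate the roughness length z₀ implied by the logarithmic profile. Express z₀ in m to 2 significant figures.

Log law: V(z) ∝ ln(z/z₀). With r = V₁/V₂ = 17.2/24.18 = 0.71133,
r · ln(z₂/z₀) = ln(z₁/z₀) ⇒ ln z₀ = (ln z₁ − r·ln z₂)/(1 − r)
ln z₀ = (3.42751 − 0.71133×4.94164) / 0.28867 = -0.3036
z₀ = exp(-0.3036) = 0.7382 m

z₀ ≈ 0.74 m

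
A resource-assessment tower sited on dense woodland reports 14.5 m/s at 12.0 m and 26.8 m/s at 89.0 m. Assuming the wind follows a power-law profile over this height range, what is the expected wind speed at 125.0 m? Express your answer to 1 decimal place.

29.7 m/s

First find α: α = ln(V₂/V₁)/ln(z₂/z₁) = ln(26.8/14.5)/ln(89.0/12.0) = 0.61425/2.00373 = 0.3066
Extrapolate from 89.0 m to 125.0 m: V₃ = 26.8 × (125.0/89.0)^0.3066 = 26.8 × 1.1097 = 29.7412 m/s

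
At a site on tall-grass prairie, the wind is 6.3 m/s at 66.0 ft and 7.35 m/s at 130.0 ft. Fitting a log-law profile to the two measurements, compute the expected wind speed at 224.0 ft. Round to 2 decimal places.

8.19 m/s

Log law: V ∝ ln(z/z₀). From the pair, with r = V₁/V₂ = 0.85714,
ln z₀ = (ln z₁ − r·ln z₂)/(1 − r) = (4.1897 − 0.85714×4.8675)/0.14286 = 0.1224 → z₀ = 1.130 ft
V₃ = V₁ · ln(z₃/z₀)/ln(z₁/z₀) = 6.3 × 5.2893/4.0673 = 8.1928 m/s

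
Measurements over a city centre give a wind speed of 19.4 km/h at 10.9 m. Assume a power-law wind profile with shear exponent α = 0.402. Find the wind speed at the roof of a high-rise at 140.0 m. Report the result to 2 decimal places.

Power-law profile: V₂ = V₁ · (z₂/z₁)^α
V₂ = 19.4 × (140.0/10.9)^0.402 = 19.4 × (12.8440)^0.402
    = 19.4 × 2.7906 = 54.1377 km/h

54.14 km/h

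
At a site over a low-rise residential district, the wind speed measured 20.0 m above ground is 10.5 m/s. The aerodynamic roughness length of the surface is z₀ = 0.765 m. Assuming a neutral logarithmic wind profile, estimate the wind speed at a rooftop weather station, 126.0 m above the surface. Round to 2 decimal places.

16.42 m/s

Log law: V(z) ∝ ln(z/z₀), so V₂/V₁ = ln(z₂/z₀) / ln(z₁/z₀).
ln(126.0/0.765) = 5.1042, ln(20.0/0.765) = 3.2636
V₂ = 10.5 × 5.1042/3.2636 = 10.5 × 1.5640 = 16.4216 m/s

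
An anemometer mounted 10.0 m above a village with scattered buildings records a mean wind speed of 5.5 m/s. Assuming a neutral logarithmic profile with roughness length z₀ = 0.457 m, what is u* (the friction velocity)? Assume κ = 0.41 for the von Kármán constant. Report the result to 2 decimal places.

u* ≈ 0.73 m/s

Log law: V(z) = (u*/κ) · ln(z/z₀) ⇒ u* = κ · V / ln(z/z₀)
u* = 0.41 × 5.5 / ln(10.0/0.457) = 0.41 × 5.5 / 3.0857
   = 2.2550 / 3.0857 = 0.7308 m/s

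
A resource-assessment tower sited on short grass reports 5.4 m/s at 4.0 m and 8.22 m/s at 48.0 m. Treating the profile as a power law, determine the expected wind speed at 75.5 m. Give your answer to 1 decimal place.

8.9 m/s

First find α: α = ln(V₂/V₁)/ln(z₂/z₁) = ln(8.22/5.4)/ln(48.0/4.0) = 0.42017/2.48491 = 0.1691
Extrapolate from 48.0 m to 75.5 m: V₃ = 8.22 × (75.5/48.0)^0.1691 = 8.22 × 1.0796 = 8.8743 m/s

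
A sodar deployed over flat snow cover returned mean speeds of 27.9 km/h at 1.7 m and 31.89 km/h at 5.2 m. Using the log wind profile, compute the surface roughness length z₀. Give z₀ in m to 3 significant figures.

z₀ ≈ 0.000684 m

Log law: V(z) ∝ ln(z/z₀). With r = V₁/V₂ = 27.9/31.89 = 0.87488,
r · ln(z₂/z₀) = ln(z₁/z₀) ⇒ ln z₀ = (ln z₁ − r·ln z₂)/(1 − r)
ln z₀ = (0.53063 − 0.87488×1.64866) / 0.12512 = -7.2872
z₀ = exp(-7.2872) = 0.0006843 m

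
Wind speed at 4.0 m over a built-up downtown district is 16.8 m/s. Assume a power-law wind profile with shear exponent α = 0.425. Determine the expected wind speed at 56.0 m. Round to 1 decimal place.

Power-law profile: V₂ = V₁ · (z₂/z₁)^α
V₂ = 16.8 × (56.0/4.0)^0.425 = 16.8 × (14.0000)^0.425
    = 16.8 × 3.0698 = 51.5720 m/s

51.6 m/s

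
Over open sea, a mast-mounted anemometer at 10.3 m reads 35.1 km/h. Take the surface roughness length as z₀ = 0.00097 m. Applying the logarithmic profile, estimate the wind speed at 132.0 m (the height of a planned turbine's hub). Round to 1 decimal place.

44.8 km/h

Log law: V(z) ∝ ln(z/z₀), so V₂/V₁ = ln(z₂/z₀) / ln(z₁/z₀).
ln(132.0/0.00097) = 11.8210, ln(10.3/0.00097) = 9.2704
V₂ = 35.1 × 11.8210/9.2704 = 35.1 × 1.2751 = 44.7575 km/h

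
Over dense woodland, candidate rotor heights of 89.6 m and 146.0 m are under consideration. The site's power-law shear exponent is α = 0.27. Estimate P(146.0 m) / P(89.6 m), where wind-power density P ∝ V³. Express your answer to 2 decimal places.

1.49

Speed ratio: V_B/V_A = (z_B/z_A)^α = (146.0/89.6)^0.27 = (1.6295)^0.27 = 1.14091
Power-density ratio: P_B/P_A = (V_B/V_A)³ = (1.14091)³ = 1.48510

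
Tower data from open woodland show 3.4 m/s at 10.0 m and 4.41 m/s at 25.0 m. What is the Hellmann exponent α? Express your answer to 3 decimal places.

Power law: V₂/V₁ = (z₂/z₁)^α ⇒ α = ln(V₂/V₁) / ln(z₂/z₁)
α = ln(4.41/3.4) / ln(25.0/10.0) = ln(1.2971) / ln(2.5000)
  = 0.26010 / 0.91629 = 0.28386

α ≈ 0.284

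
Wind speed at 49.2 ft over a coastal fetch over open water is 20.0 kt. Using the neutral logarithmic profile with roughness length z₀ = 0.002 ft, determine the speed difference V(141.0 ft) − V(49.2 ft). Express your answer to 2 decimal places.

2.08 kt

Log law: V₂ = V₁ · ln(z₂/z₀)/ln(z₁/z₀) = 20.0 × 11.1634/10.1105 = 22.0827 kt
ΔV = 22.0827 − 20.0 = 2.0827 kt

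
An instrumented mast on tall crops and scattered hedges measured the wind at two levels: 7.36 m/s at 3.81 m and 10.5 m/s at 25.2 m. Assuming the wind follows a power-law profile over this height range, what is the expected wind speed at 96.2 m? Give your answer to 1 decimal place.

First find α: α = ln(V₂/V₁)/ln(z₂/z₁) = ln(10.5/7.36)/ln(25.2/3.81) = 0.35532/1.88921 = 0.1881
Extrapolate from 25.2 m to 96.2 m: V₃ = 10.5 × (96.2/25.2)^0.1881 = 10.5 × 1.2865 = 13.5085 m/s

13.5 m/s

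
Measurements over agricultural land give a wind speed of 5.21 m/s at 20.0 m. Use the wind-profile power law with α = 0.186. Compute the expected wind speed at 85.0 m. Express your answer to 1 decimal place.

6.8 m/s

Power-law profile: V₂ = V₁ · (z₂/z₁)^α
V₂ = 5.21 × (85.0/20.0)^0.186 = 5.21 × (4.2500)^0.186
    = 5.21 × 1.3088 = 6.8190 m/s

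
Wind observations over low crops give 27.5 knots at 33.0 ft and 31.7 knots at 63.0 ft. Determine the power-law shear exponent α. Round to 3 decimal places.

α ≈ 0.220

Power law: V₂/V₁ = (z₂/z₁)^α ⇒ α = ln(V₂/V₁) / ln(z₂/z₁)
α = ln(31.7/27.5) / ln(63.0/33.0) = ln(1.1527) / ln(1.9091)
  = 0.14213 / 0.64663 = 0.21980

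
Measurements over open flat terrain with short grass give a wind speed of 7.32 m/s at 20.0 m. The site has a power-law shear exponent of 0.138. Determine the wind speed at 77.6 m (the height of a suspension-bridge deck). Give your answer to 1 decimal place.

Power-law profile: V₂ = V₁ · (z₂/z₁)^α
V₂ = 7.32 × (77.6/20.0)^0.138 = 7.32 × (3.8800)^0.138
    = 7.32 × 1.2058 = 8.8261 m/s

8.8 m/s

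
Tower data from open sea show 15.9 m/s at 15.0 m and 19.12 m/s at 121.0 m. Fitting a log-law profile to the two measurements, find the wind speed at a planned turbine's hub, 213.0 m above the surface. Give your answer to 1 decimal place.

20.0 m/s

Log law: V ∝ ln(z/z₀). From the pair, with r = V₁/V₂ = 0.83159,
ln z₀ = (ln z₁ − r·ln z₂)/(1 − r) = (2.7081 − 0.83159×4.7958)/0.16841 = -7.6010 → z₀ = 0.0005000 m
V₃ = V₁ · ln(z₃/z₀)/ln(z₁/z₀) = 15.9 × 12.9623/10.3090 = 19.9922 m/s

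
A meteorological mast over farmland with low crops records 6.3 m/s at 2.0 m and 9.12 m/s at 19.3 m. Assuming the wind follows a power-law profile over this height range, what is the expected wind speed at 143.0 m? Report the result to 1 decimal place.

First find α: α = ln(V₂/V₁)/ln(z₂/z₁) = ln(9.12/6.3)/ln(19.3/2.0) = 0.36992/2.26696 = 0.1632
Extrapolate from 19.3 m to 143.0 m: V₃ = 9.12 × (143.0/19.3)^0.1632 = 9.12 × 1.3865 = 12.6452 m/s

12.6 m/s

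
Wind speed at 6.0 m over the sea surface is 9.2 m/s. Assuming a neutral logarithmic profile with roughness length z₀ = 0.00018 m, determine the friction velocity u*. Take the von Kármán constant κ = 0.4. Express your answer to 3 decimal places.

u* ≈ 0.353 m/s

Log law: V(z) = (u*/κ) · ln(z/z₀) ⇒ u* = κ · V / ln(z/z₀)
u* = 0.4 × 9.2 / ln(6.0/0.00018) = 0.4 × 9.2 / 10.4143
   = 3.6800 / 10.4143 = 0.3534 m/s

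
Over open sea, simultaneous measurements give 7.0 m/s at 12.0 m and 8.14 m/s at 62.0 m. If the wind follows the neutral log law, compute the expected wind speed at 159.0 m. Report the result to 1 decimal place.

Log law: V ∝ ln(z/z₀). From the pair, with r = V₁/V₂ = 0.85995,
ln z₀ = (ln z₁ − r·ln z₂)/(1 − r) = (2.4849 − 0.85995×4.1271)/0.14005 = -7.5989 → z₀ = 0.0005010 m
V₃ = V₁ · ln(z₃/z₀)/ln(z₁/z₀) = 7.0 × 12.6679/10.0839 = 8.7938 m/s

8.8 m/s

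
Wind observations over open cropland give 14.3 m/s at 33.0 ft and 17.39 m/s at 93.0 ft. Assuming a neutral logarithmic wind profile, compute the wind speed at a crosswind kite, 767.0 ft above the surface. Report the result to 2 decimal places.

23.68 m/s

Log law: V ∝ ln(z/z₀). From the pair, with r = V₁/V₂ = 0.82231,
ln z₀ = (ln z₁ − r·ln z₂)/(1 − r) = (3.4965 − 0.82231×4.5326)/0.17769 = -1.2984 → z₀ = 0.2730 ft
V₃ = V₁ · ln(z₃/z₀)/ln(z₁/z₀) = 14.3 × 7.9408/4.7949 = 23.6824 m/s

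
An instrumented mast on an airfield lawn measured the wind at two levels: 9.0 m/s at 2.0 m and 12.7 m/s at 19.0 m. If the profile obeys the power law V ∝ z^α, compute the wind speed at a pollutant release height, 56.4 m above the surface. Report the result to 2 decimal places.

15.00 m/s

First find α: α = ln(V₂/V₁)/ln(z₂/z₁) = ln(12.7/9.0)/ln(19.0/2.0) = 0.34438/2.25129 = 0.1530
Extrapolate from 19.0 m to 56.4 m: V₃ = 12.7 × (56.4/19.0)^0.1530 = 12.7 × 1.1811 = 14.9998 m/s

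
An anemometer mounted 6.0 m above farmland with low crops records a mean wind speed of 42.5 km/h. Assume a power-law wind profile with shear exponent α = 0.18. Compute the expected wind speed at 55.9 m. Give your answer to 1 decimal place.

63.5 km/h

Power-law profile: V₂ = V₁ · (z₂/z₁)^α
V₂ = 42.5 × (55.9/6.0)^0.18 = 42.5 × (9.3167)^0.18
    = 42.5 × 1.4944 = 63.5120 km/h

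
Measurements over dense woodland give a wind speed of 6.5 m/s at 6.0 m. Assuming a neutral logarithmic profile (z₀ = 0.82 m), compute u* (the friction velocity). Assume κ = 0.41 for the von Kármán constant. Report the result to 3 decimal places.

Log law: V(z) = (u*/κ) · ln(z/z₀) ⇒ u* = κ · V / ln(z/z₀)
u* = 0.41 × 6.5 / ln(6.0/0.82) = 0.41 × 6.5 / 1.9902
   = 2.6650 / 1.9902 = 1.3391 m/s

u* ≈ 1.339 m/s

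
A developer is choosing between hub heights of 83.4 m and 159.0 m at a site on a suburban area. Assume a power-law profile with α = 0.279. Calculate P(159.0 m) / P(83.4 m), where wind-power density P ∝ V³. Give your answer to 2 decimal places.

Speed ratio: V_B/V_A = (z_B/z_A)^α = (159.0/83.4)^0.279 = (1.9065)^0.279 = 1.19725
Power-density ratio: P_B/P_A = (V_B/V_A)³ = (1.19725)³ = 1.71614

1.72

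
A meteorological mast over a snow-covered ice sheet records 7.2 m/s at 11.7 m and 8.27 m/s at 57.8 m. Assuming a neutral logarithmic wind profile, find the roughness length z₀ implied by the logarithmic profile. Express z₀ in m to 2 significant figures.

z₀ ≈ 0.00025 m

Log law: V(z) ∝ ln(z/z₀). With r = V₁/V₂ = 7.2/8.27 = 0.87062,
r · ln(z₂/z₀) = ln(z₁/z₀) ⇒ ln z₀ = (ln z₁ − r·ln z₂)/(1 − r)
ln z₀ = (2.45959 − 0.87062×4.05699) / 0.12938 = -8.2893
z₀ = exp(-8.2893) = 0.0002512 m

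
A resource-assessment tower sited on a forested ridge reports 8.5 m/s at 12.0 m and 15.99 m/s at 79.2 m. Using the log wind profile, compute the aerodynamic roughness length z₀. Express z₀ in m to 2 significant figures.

z₀ ≈ 1.4 m

Log law: V(z) ∝ ln(z/z₀). With r = V₁/V₂ = 8.5/15.99 = 0.53158,
r · ln(z₂/z₀) = ln(z₁/z₀) ⇒ ln z₀ = (ln z₁ − r·ln z₂)/(1 − r)
ln z₀ = (2.48491 − 0.53158×4.37198) / 0.46842 = 0.3434
z₀ = exp(0.3434) = 1.410 m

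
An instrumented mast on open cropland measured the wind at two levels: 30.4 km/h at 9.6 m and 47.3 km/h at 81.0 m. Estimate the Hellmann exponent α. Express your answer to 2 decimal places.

Power law: V₂/V₁ = (z₂/z₁)^α ⇒ α = ln(V₂/V₁) / ln(z₂/z₁)
α = ln(47.3/30.4) / ln(81.0/9.6) = ln(1.5559) / ln(8.4375)
  = 0.44207 / 2.13269 = 0.20728

α ≈ 0.21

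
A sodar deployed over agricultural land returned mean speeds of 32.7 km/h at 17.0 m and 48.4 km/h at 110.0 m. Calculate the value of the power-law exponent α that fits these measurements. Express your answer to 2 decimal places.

α ≈ 0.21

Power law: V₂/V₁ = (z₂/z₁)^α ⇒ α = ln(V₂/V₁) / ln(z₂/z₁)
α = ln(48.4/32.7) / ln(110.0/17.0) = ln(1.4801) / ln(6.4706)
  = 0.39212 / 1.86727 = 0.21000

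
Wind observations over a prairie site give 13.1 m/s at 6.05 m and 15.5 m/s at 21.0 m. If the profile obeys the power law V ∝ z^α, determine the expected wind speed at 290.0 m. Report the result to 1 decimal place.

22.1 m/s

First find α: α = ln(V₂/V₁)/ln(z₂/z₁) = ln(15.5/13.1)/ln(21.0/6.05) = 0.16823/1.24446 = 0.1352
Extrapolate from 21.0 m to 290.0 m: V₃ = 15.5 × (290.0/21.0)^0.1352 = 15.5 × 1.4260 = 22.1036 m/s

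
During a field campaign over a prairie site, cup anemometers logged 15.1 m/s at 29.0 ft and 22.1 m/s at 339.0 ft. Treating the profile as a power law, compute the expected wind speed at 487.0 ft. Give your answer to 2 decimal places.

23.38 m/s

First find α: α = ln(V₂/V₁)/ln(z₂/z₁) = ln(22.1/15.1)/ln(339.0/29.0) = 0.38088/2.45870 = 0.1549
Extrapolate from 339.0 ft to 487.0 ft: V₃ = 22.1 × (487.0/339.0)^0.1549 = 22.1 × 1.0577 = 23.3757 m/s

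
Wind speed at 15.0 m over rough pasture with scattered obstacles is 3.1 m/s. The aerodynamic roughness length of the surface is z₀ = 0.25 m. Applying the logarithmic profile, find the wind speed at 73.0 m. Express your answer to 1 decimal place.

Log law: V(z) ∝ ln(z/z₀), so V₂/V₁ = ln(z₂/z₀) / ln(z₁/z₀).
ln(73.0/0.25) = 5.6768, ln(15.0/0.25) = 4.0943
V₂ = 3.1 × 5.6768/4.0943 = 3.1 × 1.3865 = 4.2981 m/s

4.3 m/s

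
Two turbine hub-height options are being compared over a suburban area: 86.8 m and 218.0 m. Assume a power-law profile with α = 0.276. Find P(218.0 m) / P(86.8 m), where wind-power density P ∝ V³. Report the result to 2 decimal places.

2.14

Speed ratio: V_B/V_A = (z_B/z_A)^α = (218.0/86.8)^0.276 = (2.5115)^0.276 = 1.28938
Power-density ratio: P_B/P_A = (V_B/V_A)³ = (1.28938)³ = 2.14362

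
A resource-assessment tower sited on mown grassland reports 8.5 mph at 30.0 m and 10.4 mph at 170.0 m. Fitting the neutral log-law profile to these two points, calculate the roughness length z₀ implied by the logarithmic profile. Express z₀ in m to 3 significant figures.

Log law: V(z) ∝ ln(z/z₀). With r = V₁/V₂ = 8.5/10.4 = 0.81731,
r · ln(z₂/z₀) = ln(z₁/z₀) ⇒ ln z₀ = (ln z₁ − r·ln z₂)/(1 − r)
ln z₀ = (3.40120 − 0.81731×5.13580) / 0.18269 = -4.3589
z₀ = exp(-4.3589) = 0.01279 m

z₀ ≈ 0.0128 m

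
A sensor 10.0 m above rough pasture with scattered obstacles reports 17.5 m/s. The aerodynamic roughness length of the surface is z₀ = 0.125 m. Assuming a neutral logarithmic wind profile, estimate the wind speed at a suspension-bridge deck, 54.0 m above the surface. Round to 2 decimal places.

24.23 m/s

Log law: V(z) ∝ ln(z/z₀), so V₂/V₁ = ln(z₂/z₀) / ln(z₁/z₀).
ln(54.0/0.125) = 6.0684, ln(10.0/0.125) = 4.3820
V₂ = 17.5 × 6.0684/4.3820 = 17.5 × 1.3848 = 24.2348 m/s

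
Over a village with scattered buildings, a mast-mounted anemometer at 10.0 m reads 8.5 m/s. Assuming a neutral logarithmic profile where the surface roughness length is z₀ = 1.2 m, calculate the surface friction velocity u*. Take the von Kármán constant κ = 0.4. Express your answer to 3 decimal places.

Log law: V(z) = (u*/κ) · ln(z/z₀) ⇒ u* = κ · V / ln(z/z₀)
u* = 0.4 × 8.5 / ln(10.0/1.2) = 0.4 × 8.5 / 2.1203
   = 3.4000 / 2.1203 = 1.6036 m/s

u* ≈ 1.604 m/s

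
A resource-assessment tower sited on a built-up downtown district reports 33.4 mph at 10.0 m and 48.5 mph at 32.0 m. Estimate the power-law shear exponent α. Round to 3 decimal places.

α ≈ 0.321

Power law: V₂/V₁ = (z₂/z₁)^α ⇒ α = ln(V₂/V₁) / ln(z₂/z₁)
α = ln(48.5/33.4) / ln(32.0/10.0) = ln(1.4521) / ln(3.2000)
  = 0.37301 / 1.16315 = 0.32069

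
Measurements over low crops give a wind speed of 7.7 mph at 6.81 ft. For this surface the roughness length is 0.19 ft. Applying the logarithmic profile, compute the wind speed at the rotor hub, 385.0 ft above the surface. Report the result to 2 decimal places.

16.38 mph

Log law: V(z) ∝ ln(z/z₀), so V₂/V₁ = ln(z₂/z₀) / ln(z₁/z₀).
ln(385.0/0.19) = 7.6140, ln(6.81/0.19) = 3.5791
V₂ = 7.7 × 7.6140/3.5791 = 7.7 × 2.1273 = 16.3804 mph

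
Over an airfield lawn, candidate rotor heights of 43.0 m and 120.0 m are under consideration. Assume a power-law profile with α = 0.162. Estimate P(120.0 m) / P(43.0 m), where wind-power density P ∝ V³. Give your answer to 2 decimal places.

Speed ratio: V_B/V_A = (z_B/z_A)^α = (120.0/43.0)^0.162 = (2.7907)^0.162 = 1.18088
Power-density ratio: P_B/P_A = (V_B/V_A)³ = (1.18088)³ = 1.64671

1.65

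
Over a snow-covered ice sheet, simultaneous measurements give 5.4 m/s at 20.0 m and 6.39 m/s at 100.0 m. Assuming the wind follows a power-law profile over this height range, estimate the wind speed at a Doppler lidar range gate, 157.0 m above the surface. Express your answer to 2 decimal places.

First find α: α = ln(V₂/V₁)/ln(z₂/z₁) = ln(6.39/5.4)/ln(100.0/20.0) = 0.16834/1.60944 = 0.1046
Extrapolate from 100.0 m to 157.0 m: V₃ = 6.39 × (157.0/100.0)^0.1046 = 6.39 × 1.0483 = 6.6987 m/s

6.70 m/s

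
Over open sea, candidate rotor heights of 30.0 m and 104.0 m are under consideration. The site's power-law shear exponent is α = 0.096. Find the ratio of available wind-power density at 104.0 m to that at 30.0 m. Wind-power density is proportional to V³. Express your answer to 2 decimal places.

1.43

Speed ratio: V_B/V_A = (z_B/z_A)^α = (104.0/30.0)^0.096 = (3.4667)^0.096 = 1.12676
Power-density ratio: P_B/P_A = (V_B/V_A)³ = (1.12676)³ = 1.43052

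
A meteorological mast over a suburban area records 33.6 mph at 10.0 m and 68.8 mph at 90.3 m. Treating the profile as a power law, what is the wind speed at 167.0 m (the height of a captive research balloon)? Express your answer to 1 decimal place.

84.1 mph

First find α: α = ln(V₂/V₁)/ln(z₂/z₁) = ln(68.8/33.6)/ln(90.3/10.0) = 0.71668/2.20055 = 0.3257
Extrapolate from 90.3 m to 167.0 m: V₃ = 68.8 × (167.0/90.3)^0.3257 = 68.8 × 1.2217 = 84.0533 mph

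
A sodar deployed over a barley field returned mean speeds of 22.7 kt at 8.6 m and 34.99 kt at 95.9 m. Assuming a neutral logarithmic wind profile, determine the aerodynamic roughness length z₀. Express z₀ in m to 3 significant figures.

Log law: V(z) ∝ ln(z/z₀). With r = V₁/V₂ = 22.7/34.99 = 0.64876,
r · ln(z₂/z₀) = ln(z₁/z₀) ⇒ ln z₀ = (ln z₁ − r·ln z₂)/(1 − r)
ln z₀ = (2.15176 − 0.64876×4.56331) / 0.35124 = -2.3024
z₀ = exp(-2.3024) = 0.1000 m

z₀ ≈ 0.100 m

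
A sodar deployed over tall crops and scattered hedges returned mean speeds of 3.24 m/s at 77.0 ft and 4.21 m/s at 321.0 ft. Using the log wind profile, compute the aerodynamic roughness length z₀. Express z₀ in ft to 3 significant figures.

Log law: V(z) ∝ ln(z/z₀). With r = V₁/V₂ = 3.24/4.21 = 0.76960,
r · ln(z₂/z₀) = ln(z₁/z₀) ⇒ ln z₀ = (ln z₁ − r·ln z₂)/(1 − r)
ln z₀ = (4.34381 − 0.76960×5.77144) / 0.23040 = -0.4248
z₀ = exp(-0.4248) = 0.6539 ft

z₀ ≈ 0.654 ft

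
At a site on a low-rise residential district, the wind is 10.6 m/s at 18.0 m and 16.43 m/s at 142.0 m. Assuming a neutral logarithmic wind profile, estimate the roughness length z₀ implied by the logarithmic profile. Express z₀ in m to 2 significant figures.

z₀ ≈ 0.42 m

Log law: V(z) ∝ ln(z/z₀). With r = V₁/V₂ = 10.6/16.43 = 0.64516,
r · ln(z₂/z₀) = ln(z₁/z₀) ⇒ ln z₀ = (ln z₁ − r·ln z₂)/(1 − r)
ln z₀ = (2.89037 − 0.64516×4.95583) / 0.35484 = -0.8650
z₀ = exp(-0.8650) = 0.4211 m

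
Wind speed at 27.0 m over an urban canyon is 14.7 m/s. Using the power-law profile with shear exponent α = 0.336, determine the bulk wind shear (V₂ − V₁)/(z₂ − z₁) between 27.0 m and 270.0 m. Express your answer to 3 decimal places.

Power law: V₂ = V₁ · (z₂/z₁)^α = 14.7 × (10.0000)^0.336 = 31.8653 m/s
ΔV/Δz = (31.8653 − 14.7)/(270.0 − 27.0) = 17.1653/243.0000 = 0.07064 m/s/m

0.071 m/s/m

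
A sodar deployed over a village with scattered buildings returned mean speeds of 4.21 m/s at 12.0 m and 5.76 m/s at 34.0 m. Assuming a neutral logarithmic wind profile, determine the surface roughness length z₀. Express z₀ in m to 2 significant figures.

Log law: V(z) ∝ ln(z/z₀). With r = V₁/V₂ = 4.21/5.76 = 0.73090,
r · ln(z₂/z₀) = ln(z₁/z₀) ⇒ ln z₀ = (ln z₁ − r·ln z₂)/(1 − r)
ln z₀ = (2.48491 − 0.73090×3.52636) / 0.26910 = -0.3438
z₀ = exp(-0.3438) = 0.7091 m

z₀ ≈ 0.71 m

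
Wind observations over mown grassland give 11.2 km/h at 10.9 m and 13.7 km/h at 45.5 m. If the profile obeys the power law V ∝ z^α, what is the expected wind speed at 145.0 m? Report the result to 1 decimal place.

16.1 km/h

First find α: α = ln(V₂/V₁)/ln(z₂/z₁) = ln(13.7/11.2)/ln(45.5/10.9) = 0.20148/1.42895 = 0.1410
Extrapolate from 45.5 m to 145.0 m: V₃ = 13.7 × (145.0/45.5)^0.1410 = 13.7 × 1.1775 = 16.1322 km/h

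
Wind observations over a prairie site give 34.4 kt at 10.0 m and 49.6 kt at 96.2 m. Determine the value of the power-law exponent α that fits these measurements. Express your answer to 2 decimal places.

Power law: V₂/V₁ = (z₂/z₁)^α ⇒ α = ln(V₂/V₁) / ln(z₂/z₁)
α = ln(49.6/34.4) / ln(96.2/10.0) = ln(1.4419) / ln(9.6200)
  = 0.36593 / 2.26384 = 0.16164

α ≈ 0.16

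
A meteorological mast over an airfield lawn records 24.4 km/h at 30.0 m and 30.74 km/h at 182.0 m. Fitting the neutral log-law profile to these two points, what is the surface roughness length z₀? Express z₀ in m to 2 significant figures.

z₀ ≈ 0.029 m

Log law: V(z) ∝ ln(z/z₀). With r = V₁/V₂ = 24.4/30.74 = 0.79375,
r · ln(z₂/z₀) = ln(z₁/z₀) ⇒ ln z₀ = (ln z₁ − r·ln z₂)/(1 − r)
ln z₀ = (3.40120 − 0.79375×5.20401) / 0.20625 = -3.5371
z₀ = exp(-3.5371) = 0.02910 m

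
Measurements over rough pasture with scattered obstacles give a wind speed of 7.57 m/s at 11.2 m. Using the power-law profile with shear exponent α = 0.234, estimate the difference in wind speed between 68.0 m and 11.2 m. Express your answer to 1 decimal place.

Power law: V₂ = V₁ · (z₂/z₁)^α = 7.57 × (6.0714)^0.234 = 11.5448 m/s
ΔV = 11.5448 − 7.57 = 3.9748 m/s

4.0 m/s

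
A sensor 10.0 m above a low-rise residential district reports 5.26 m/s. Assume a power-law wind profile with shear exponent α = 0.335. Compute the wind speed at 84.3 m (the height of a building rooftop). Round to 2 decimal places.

10.74 m/s

Power-law profile: V₂ = V₁ · (z₂/z₁)^α
V₂ = 5.26 × (84.3/10.0)^0.335 = 5.26 × (8.4300)^0.335
    = 5.26 × 2.0425 = 10.7433 m/s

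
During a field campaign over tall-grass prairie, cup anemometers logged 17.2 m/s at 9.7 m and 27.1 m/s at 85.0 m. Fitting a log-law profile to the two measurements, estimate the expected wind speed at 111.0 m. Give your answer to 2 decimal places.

28.32 m/s

Log law: V ∝ ln(z/z₀). From the pair, with r = V₁/V₂ = 0.63469,
ln z₀ = (ln z₁ − r·ln z₂)/(1 − r) = (2.2721 − 0.63469×4.4427)/0.36531 = -1.4989 → z₀ = 0.2234 m
V₃ = V₁ · ln(z₃/z₀)/ln(z₁/z₀) = 17.2 × 6.2084/3.7710 = 28.3173 m/s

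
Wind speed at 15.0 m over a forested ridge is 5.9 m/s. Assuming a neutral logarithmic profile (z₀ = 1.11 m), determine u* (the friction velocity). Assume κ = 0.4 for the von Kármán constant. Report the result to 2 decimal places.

Log law: V(z) = (u*/κ) · ln(z/z₀) ⇒ u* = κ · V / ln(z/z₀)
u* = 0.4 × 5.9 / ln(15.0/1.11) = 0.4 × 5.9 / 2.6037
   = 2.3600 / 2.6037 = 0.9064 m/s

u* ≈ 0.91 m/s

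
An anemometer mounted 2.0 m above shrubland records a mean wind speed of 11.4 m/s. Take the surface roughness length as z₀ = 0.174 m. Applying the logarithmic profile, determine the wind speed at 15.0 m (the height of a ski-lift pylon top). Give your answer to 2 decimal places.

Log law: V(z) ∝ ln(z/z₀), so V₂/V₁ = ln(z₂/z₀) / ln(z₁/z₀).
ln(15.0/0.174) = 4.4568, ln(2.0/0.174) = 2.4418
V₂ = 11.4 × 4.4568/2.4418 = 11.4 × 1.8252 = 20.8068 m/s

20.81 m/s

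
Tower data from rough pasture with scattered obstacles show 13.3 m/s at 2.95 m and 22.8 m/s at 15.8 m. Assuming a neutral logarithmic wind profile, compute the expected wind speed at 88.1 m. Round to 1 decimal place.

Log law: V ∝ ln(z/z₀). From the pair, with r = V₁/V₂ = 0.58333,
ln z₀ = (ln z₁ − r·ln z₂)/(1 − r) = (1.0818 − 0.58333×2.7600)/0.41667 = -1.2677 → z₀ = 0.2815 m
V₃ = V₁ · ln(z₃/z₀)/ln(z₁/z₀) = 13.3 × 5.7462/2.3495 = 32.5279 m/s

32.5 m/s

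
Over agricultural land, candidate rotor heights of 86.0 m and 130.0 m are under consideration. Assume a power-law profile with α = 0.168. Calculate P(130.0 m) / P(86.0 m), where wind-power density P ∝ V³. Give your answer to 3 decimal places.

1.232

Speed ratio: V_B/V_A = (z_B/z_A)^α = (130.0/86.0)^0.168 = (1.5116)^0.168 = 1.07188
Power-density ratio: P_B/P_A = (V_B/V_A)³ = (1.07188)³ = 1.23152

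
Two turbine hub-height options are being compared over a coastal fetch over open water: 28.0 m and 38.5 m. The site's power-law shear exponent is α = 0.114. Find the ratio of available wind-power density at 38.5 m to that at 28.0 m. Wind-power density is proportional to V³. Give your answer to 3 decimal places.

1.115

Speed ratio: V_B/V_A = (z_B/z_A)^α = (38.5/28.0)^0.114 = (1.3750)^0.114 = 1.03697
Power-density ratio: P_B/P_A = (V_B/V_A)³ = (1.03697)³ = 1.11506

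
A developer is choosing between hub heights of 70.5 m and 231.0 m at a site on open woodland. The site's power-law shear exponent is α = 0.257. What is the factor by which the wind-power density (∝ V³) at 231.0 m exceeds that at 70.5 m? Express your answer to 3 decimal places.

Speed ratio: V_B/V_A = (z_B/z_A)^α = (231.0/70.5)^0.257 = (3.2766)^0.257 = 1.35664
Power-density ratio: P_B/P_A = (V_B/V_A)³ = (1.35664)³ = 2.49684

2.497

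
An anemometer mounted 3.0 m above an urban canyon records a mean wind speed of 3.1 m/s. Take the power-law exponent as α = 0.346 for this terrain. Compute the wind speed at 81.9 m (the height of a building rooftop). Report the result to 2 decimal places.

9.73 m/s

Power-law profile: V₂ = V₁ · (z₂/z₁)^α
V₂ = 3.1 × (81.9/3.0)^0.346 = 3.1 × (27.3000)^0.346
    = 3.1 × 3.1399 = 9.7336 m/s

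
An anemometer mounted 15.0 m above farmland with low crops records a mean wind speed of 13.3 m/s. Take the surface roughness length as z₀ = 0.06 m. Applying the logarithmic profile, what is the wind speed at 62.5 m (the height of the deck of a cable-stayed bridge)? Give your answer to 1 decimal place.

16.7 m/s

Log law: V(z) ∝ ln(z/z₀), so V₂/V₁ = ln(z₂/z₀) / ln(z₁/z₀).
ln(62.5/0.06) = 6.9486, ln(15.0/0.06) = 5.5215
V₂ = 13.3 × 6.9486/5.5215 = 13.3 × 1.2585 = 16.7376 m/s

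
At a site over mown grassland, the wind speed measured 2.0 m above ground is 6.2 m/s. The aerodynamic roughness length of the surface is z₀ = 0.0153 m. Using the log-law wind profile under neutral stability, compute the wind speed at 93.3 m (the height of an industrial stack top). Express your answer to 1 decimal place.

11.1 m/s

Log law: V(z) ∝ ln(z/z₀), so V₂/V₁ = ln(z₂/z₀) / ln(z₁/z₀).
ln(93.3/0.0153) = 8.7157, ln(2.0/0.0153) = 4.8730
V₂ = 6.2 × 8.7157/4.8730 = 6.2 × 1.7886 = 11.0890 m/s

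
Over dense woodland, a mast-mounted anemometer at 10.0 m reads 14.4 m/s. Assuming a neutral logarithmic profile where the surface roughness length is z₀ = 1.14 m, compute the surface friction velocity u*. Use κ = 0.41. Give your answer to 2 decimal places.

u* ≈ 2.72 m/s

Log law: V(z) = (u*/κ) · ln(z/z₀) ⇒ u* = κ · V / ln(z/z₀)
u* = 0.41 × 14.4 / ln(10.0/1.14) = 0.41 × 14.4 / 2.1716
   = 5.9040 / 2.1716 = 2.7188 m/s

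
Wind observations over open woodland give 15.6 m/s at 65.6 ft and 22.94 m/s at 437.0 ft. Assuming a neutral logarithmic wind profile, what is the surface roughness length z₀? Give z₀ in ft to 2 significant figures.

Log law: V(z) ∝ ln(z/z₀). With r = V₁/V₂ = 15.6/22.94 = 0.68003,
r · ln(z₂/z₀) = ln(z₁/z₀) ⇒ ln z₀ = (ln z₁ − r·ln z₂)/(1 − r)
ln z₀ = (4.18358 − 0.68003×6.07993) / 0.31997 = 0.1532
z₀ = exp(0.1532) = 1.166 ft

z₀ ≈ 1.2 ft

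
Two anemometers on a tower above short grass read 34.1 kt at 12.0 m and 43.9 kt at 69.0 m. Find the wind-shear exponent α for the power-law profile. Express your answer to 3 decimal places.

Power law: V₂/V₁ = (z₂/z₁)^α ⇒ α = ln(V₂/V₁) / ln(z₂/z₁)
α = ln(43.9/34.1) / ln(69.0/12.0) = ln(1.2874) / ln(5.7500)
  = 0.25262 / 1.74920 = 0.14442

α ≈ 0.144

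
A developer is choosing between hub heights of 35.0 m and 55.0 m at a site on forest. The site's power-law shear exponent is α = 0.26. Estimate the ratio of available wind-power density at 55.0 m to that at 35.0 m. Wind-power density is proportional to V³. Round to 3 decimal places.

1.423

Speed ratio: V_B/V_A = (z_B/z_A)^α = (55.0/35.0)^0.26 = (1.5714)^0.26 = 1.12470
Power-density ratio: P_B/P_A = (V_B/V_A)³ = (1.12470)³ = 1.42269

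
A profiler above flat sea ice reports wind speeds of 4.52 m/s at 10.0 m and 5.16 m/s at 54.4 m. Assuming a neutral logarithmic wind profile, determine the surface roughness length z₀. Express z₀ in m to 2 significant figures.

Log law: V(z) ∝ ln(z/z₀). With r = V₁/V₂ = 4.52/5.16 = 0.87597,
r · ln(z₂/z₀) = ln(z₁/z₀) ⇒ ln z₀ = (ln z₁ − r·ln z₂)/(1 − r)
ln z₀ = (2.30259 − 0.87597×3.99636) / 0.12403 = -9.6597
z₀ = exp(-9.6597) = 0.00006380 m

z₀ ≈ 0.000064 m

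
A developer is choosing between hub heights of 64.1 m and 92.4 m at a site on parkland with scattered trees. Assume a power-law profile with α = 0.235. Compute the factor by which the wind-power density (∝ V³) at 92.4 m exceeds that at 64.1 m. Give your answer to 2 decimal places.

Speed ratio: V_B/V_A = (z_B/z_A)^α = (92.4/64.1)^0.235 = (1.4415)^0.235 = 1.08974
Power-density ratio: P_B/P_A = (V_B/V_A)³ = (1.08974)³ = 1.29409

1.29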